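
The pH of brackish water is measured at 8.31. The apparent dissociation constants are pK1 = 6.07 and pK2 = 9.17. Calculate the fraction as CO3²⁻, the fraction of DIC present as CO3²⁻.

α₂ = 1 / (1 + [H⁺]/K2 + [H⁺]²/(K1K2)) = 1 / (1 + 10^+0.86 + 10^-1.38)
   = 1 / (1 + 7.2444 + 0.041687) = 1/8.2860 = 0.1207

α₂ = 0.121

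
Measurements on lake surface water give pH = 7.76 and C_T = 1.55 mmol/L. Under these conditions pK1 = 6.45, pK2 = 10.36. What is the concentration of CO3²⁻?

α₂ = 1 / (1 + [H⁺]/K2 + [H⁺]²/(K1K2)) = 1 / (1 + 10^+2.60 + 10^+1.29)
   = 1 / (1 + 398.11 + 19.498) = 1/418.61 = 0.002389
[CO3²⁻] = α₂ × DIC = 0.002389 × 1.55 = 0.00370 mmol/L = 3.70 μmol/L

[CO3²⁻] = 3.70 μmol/L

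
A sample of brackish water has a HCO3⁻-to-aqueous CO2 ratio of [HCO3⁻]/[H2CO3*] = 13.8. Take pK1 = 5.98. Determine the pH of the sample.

pH = 7.12

From K1 = [H⁺][HCO3⁻]/[H2CO3*]:  pH = pK1 + log₁₀([HCO3⁻]/[H2CO3*])
log₁₀(13.8) = +1.140
pH = 5.98 + (+1.140) = 7.12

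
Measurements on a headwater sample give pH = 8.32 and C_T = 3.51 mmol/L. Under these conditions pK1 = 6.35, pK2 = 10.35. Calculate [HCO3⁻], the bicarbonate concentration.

α₁ = 1 / (1 + [H⁺]/K1 + K2/[H⁺]) = 1 / (1 + 10^-1.97 + 10^-2.03)
   = 1 / (1 + 0.010715 + 0.0093325) = 1/1.0200 = 0.9803
[HCO3⁻] = α₁ × DIC = 0.9803 × 3.51 = 3.44 mmol/L

[HCO3⁻] = 3.44 mmol/L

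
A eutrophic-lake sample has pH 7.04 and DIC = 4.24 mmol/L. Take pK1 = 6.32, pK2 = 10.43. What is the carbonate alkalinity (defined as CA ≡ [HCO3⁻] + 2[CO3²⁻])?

CA = [HCO3⁻] + 2[CO3²⁻] = (α₁ + 2α₂)·DIC
At pH 7.04: [H⁺]/K1 = 10^-0.72 = 0.19055, K2/[H⁺] = 10^-3.39 = 0.00040738
α₁ = 1/(1 + 0.19055 + 0.00040738) = 1/1.1910 = 0.8397; α₂ = α₁·K2/[H⁺] = 0.0003421
α₁ + 2α₂ = 0.8403
CA = 0.8403 × 4.24 = 3.56 mmol/L

CA = 3.56 mmol/L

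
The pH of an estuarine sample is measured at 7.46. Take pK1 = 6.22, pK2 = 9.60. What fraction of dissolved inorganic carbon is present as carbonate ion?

α₂ = 0.00680

α₂ = 1 / (1 + [H⁺]/K2 + [H⁺]²/(K1K2)) = 1 / (1 + 10^+2.14 + 10^+0.90)
   = 1 / (1 + 138.04 + 7.9433) = 1/146.98 = 0.006804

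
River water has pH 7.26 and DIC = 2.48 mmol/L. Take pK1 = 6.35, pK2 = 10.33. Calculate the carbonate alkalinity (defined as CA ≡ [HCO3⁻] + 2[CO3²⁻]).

CA = [HCO3⁻] + 2[CO3²⁻] = (α₁ + 2α₂)·DIC
At pH 7.26: [H⁺]/K1 = 10^-0.91 = 0.12303, K2/[H⁺] = 10^-3.07 = 0.00085114
α₁ = 1/(1 + 0.12303 + 0.00085114) = 1/1.1239 = 0.8898; α₂ = α₁·K2/[H⁺] = 0.0007573
α₁ + 2α₂ = 0.8913
CA = 0.8913 × 2.48 = 2.21 mmol/L

CA = 2.21 mmol/L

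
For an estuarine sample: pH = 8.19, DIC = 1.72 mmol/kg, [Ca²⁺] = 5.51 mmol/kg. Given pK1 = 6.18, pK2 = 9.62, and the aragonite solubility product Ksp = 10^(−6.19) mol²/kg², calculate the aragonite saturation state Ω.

α₂ = 1 / (1 + [H⁺]/K2 + [H⁺]²/(K1K2)) = 1 / (1 + 10^+1.43 + 10^-0.58)
   = 1 / (1 + 26.915 + 0.26303) = 1/28.178 = 0.03549
[CO3²⁻] = α₂ × DIC = 0.03549 × 1.72 = 0.06104 mmol/kg
Ksp = 10^(−6.19) = 6.457×10^-7
Ω = [Ca²⁺][CO3²⁻]/Ksp = (5.51×10^-3)(6.104×10^-5) / 6.457×10^-7 = 0.521

Ω = 0.521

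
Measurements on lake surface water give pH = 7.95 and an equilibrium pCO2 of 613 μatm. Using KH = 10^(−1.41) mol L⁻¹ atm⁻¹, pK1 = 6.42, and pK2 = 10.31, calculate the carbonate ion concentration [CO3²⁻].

[CO3²⁻] = 3.53 μmol/L

[CO2*] = KH · pCO2 = 10^(−1.41) × 613×10^-6 = 2.385×10^-5 mol/L
α₀ = 1/(1 + K1/[H⁺] + K1K2/[H⁺]²) = 1/(1 + 10^+1.53 + 10^-0.83) = 0.02855
DIC = [CO2*]/α₀ = 2.385×10^-5 / 0.02855 = 0.8355 mmol/L
[CO3²⁻] = α₂·DIC; α₂ = 0.004222, so [CO3²⁻] = 0.004222 × 0.8355 = 0.00353 mmol/L = 3.53 μmol/L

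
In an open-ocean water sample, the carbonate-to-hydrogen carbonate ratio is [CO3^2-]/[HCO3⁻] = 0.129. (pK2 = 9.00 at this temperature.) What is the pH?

pH = 8.11

From K2 = [H⁺][CO3^2-]/[HCO3⁻]:  pH = pK2 + log₁₀([CO3^2-]/[HCO3⁻])
log₁₀(0.129) = -0.889
pH = 9.00 + (-0.889) = 8.11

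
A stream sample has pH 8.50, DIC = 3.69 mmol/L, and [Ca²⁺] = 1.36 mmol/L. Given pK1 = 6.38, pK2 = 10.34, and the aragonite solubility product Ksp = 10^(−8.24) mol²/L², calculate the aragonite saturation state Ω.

α₂ = 1 / (1 + [H⁺]/K2 + [H⁺]²/(K1K2)) = 1 / (1 + 10^+1.84 + 10^-0.28)
   = 1 / (1 + 69.183 + 0.52481) = 1/70.708 = 0.01414
[CO3²⁻] = α₂ × DIC = 0.01414 × 3.69 = 0.05219 mmol/L
Ksp = 10^(−8.24) = 5.754×10^-9
Ω = [Ca²⁺][CO3²⁻]/Ksp = (1.36×10^-3)(5.219×10^-5) / 5.754×10^-9 = 12.3

Ω = 12.3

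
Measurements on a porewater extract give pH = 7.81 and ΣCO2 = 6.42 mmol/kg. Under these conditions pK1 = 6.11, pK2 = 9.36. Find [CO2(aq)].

[CO2*] = 0.122 mmol/kg

α₀ = 1 / (1 + K1/[H⁺] + K1K2/[H⁺]²) = 1 / (1 + 10^+1.70 + 10^+0.15)
   = 1 / (1 + 50.119 + 1.4125) = 1/52.531 = 0.01904
[CO2*] = α₀ × DIC = 0.01904 × 6.42 = 0.122 mmol/kg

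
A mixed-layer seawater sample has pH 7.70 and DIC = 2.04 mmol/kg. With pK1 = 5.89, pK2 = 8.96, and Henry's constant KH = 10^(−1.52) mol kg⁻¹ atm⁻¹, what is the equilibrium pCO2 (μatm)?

α₀ = 1 / (1 + K1/[H⁺] + K1K2/[H⁺]²) = 1 / (1 + 10^+1.81 + 10^+0.55)
   = 1 / (1 + 64.565 + 3.5481) = 1/69.114 = 0.01447
[CO2*] = α₀ × DIC = 0.01447 × 2.04 = 0.02952 mmol/kg
pCO2 = [CO2*]/KH = 2.952×10^-5 / 3.020×10^-2 = 977 μatm

pCO2 = 977 μatm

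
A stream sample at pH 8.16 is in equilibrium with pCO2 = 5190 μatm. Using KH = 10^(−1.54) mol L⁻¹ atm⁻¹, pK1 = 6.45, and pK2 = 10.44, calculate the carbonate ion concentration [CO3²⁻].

[CO3²⁻] = 0.0403 mmol/L

[CO2*] = KH · pCO2 = 10^(−1.54) × 5190×10^-6 = 1.497×10^-4 mol/L
α₀ = 1/(1 + K1/[H⁺] + K1K2/[H⁺]²) = 1/(1 + 10^+1.71 + 10^-0.57) = 0.01903
DIC = [CO2*]/α₀ = 1.497×10^-4 / 0.01903 = 7.867 mmol/L
[CO3²⁻] = α₂·DIC; α₂ = 0.005121, so [CO3²⁻] = 0.005121 × 7.867 = 0.0403 mmol/L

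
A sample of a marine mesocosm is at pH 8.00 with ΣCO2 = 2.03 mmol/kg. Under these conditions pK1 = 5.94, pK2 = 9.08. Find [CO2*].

α₀ = 1 / (1 + K1/[H⁺] + K1K2/[H⁺]²) = 1 / (1 + 10^+2.06 + 10^+0.98)
   = 1 / (1 + 114.82 + 9.5499) = 1/125.37 = 0.007977
[CO2*] = α₀ × DIC = 0.007977 × 2.03 = 0.0162 mmol/kg = 16.2 μmol/kg

[CO2*] = 16.2 μmol/kg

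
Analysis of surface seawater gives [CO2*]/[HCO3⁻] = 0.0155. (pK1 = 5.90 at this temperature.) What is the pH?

From K1 = [H⁺][HCO3⁻]/[CO2*]:  pH = pK1 − log₁₀([CO2*]/[HCO3⁻])
log₁₀(0.0155) = -1.810
pH = 5.90 − (-1.810) = 7.71

pH = 7.71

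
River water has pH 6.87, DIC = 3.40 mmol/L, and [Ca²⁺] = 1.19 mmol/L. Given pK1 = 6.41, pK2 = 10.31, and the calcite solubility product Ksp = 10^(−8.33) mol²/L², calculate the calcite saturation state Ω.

Ω = 0.233

α₂ = 1 / (1 + [H⁺]/K2 + [H⁺]²/(K1K2)) = 1 / (1 + 10^+3.44 + 10^+2.98)
   = 1 / (1 + 2754.2 + 954.99) = 1/3710.2 = 0.0002695
[CO3²⁻] = α₂ × DIC = 0.0002695 × 3.40 = 0.0009164 mmol/L = 0.9164 μmol/L
Ksp = 10^(−8.33) = 4.677×10^-9
Ω = [Ca²⁺][CO3²⁻]/Ksp = (1.19×10^-3)(9.164×10^-7) / 4.677×10^-9 = 0.233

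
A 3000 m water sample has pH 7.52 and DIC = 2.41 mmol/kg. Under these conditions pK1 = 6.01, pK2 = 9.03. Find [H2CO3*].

[CO2*] = 0.0701 mmol/kg

α₀ = 1 / (1 + K1/[H⁺] + K1K2/[H⁺]²) = 1 / (1 + 10^+1.51 + 10^+0.00)
   = 1 / (1 + 32.359 + 1.0000) = 1/34.359 = 0.02910
[CO2*] = α₀ × DIC = 0.02910 × 2.41 = 0.0701 mmol/kg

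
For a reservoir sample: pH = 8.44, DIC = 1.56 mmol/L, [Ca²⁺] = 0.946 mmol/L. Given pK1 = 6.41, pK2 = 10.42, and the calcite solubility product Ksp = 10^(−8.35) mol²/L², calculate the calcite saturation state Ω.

Ω = 3.39

α₂ = 1 / (1 + [H⁺]/K2 + [H⁺]²/(K1K2)) = 1 / (1 + 10^+1.98 + 10^-0.05)
   = 1 / (1 + 95.499 + 0.89125) = 1/97.391 = 0.01027
[CO3²⁻] = α₂ × DIC = 0.01027 × 1.56 = 0.01602 mmol/L = 16.02 μmol/L
Ksp = 10^(−8.35) = 4.467×10^-9
Ω = [Ca²⁺][CO3²⁻]/Ksp = (0.946×10^-3)(1.602×10^-5) / 4.467×10^-9 = 3.39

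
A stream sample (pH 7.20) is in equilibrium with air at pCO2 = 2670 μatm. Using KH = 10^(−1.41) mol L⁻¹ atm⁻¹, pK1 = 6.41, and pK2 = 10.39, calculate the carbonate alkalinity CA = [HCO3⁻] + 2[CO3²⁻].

CA = 0.641 mmol/L

[CO2*] = KH · pCO2 = 10^(−1.41) × 2670×10^-6 = 1.039×10^-4 mol/L
α₀ = 1/(1 + K1/[H⁺] + K1K2/[H⁺]²) = 1/(1 + 10^+0.79 + 10^-2.40) = 0.1395
DIC = [CO2*]/α₀ = 1.039×10^-4 / 0.1395 = 0.7448 mmol/L
CA = (α₁ + 2α₂)·DIC = (0.8600 + 2×0.0005552) × 0.7448 = 0.641 mmol/L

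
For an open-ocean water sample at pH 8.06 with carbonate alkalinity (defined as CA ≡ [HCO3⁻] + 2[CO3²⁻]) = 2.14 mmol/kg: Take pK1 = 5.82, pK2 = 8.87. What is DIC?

DIC = 1.90 mmol/kg

CA = [HCO3⁻] + 2[CO3²⁻] = (α₁ + 2α₂)·DIC
At pH 8.06: [H⁺]/K1 = 10^-2.24 = 0.0057544, K2/[H⁺] = 10^-0.81 = 0.15488
α₁ = 1/(1 + 0.0057544 + 0.15488) = 1/1.1606 = 0.8616; α₂ = α₁·K2/[H⁺] = 0.1334
α₁ + 2α₂ = 1.1285
DIC = CA / (α₁ + 2α₂) = 2.14 / 1.1285 = 1.90 mmol/kg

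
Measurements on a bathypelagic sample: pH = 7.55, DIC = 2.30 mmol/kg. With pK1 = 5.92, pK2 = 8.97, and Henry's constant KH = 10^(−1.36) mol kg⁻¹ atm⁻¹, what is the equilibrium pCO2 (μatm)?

pCO2 = 1160 μatm

α₀ = 1 / (1 + K1/[H⁺] + K1K2/[H⁺]²) = 1 / (1 + 10^+1.63 + 10^+0.21)
   = 1 / (1 + 42.658 + 1.6218) = 1/45.280 = 0.02208
[CO2*] = α₀ × DIC = 0.02208 × 2.30 = 0.05080 mmol/kg
pCO2 = [CO2*]/KH = 5.080×10^-5 / 4.365×10^-2 = 1160 μatm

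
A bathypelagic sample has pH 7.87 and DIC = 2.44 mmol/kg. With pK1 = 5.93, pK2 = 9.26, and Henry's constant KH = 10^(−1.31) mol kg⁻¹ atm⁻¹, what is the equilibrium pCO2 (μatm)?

pCO2 = 544 μatm

α₀ = 1 / (1 + K1/[H⁺] + K1K2/[H⁺]²) = 1 / (1 + 10^+1.94 + 10^+0.55)
   = 1 / (1 + 87.096 + 3.5481) = 1/91.644 = 0.01091
[CO2*] = α₀ × DIC = 0.01091 × 2.44 = 0.02662 mmol/kg
pCO2 = [CO2*]/KH = 2.662×10^-5 / 4.898×10^-2 = 544 μatm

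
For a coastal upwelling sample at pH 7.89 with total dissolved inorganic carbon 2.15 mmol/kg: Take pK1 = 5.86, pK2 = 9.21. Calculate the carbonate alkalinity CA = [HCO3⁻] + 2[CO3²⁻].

CA = 2.23 mmol/kg

CA = [HCO3⁻] + 2[CO3²⁻] = (α₁ + 2α₂)·DIC
At pH 7.89: [H⁺]/K1 = 10^-2.03 = 0.0093325, K2/[H⁺] = 10^-1.32 = 0.047863
α₁ = 1/(1 + 0.0093325 + 0.047863) = 1/1.0572 = 0.9459; α₂ = α₁·K2/[H⁺] = 0.04527
α₁ + 2α₂ = 1.0364
CA = 1.0364 × 2.15 = 2.23 mmol/kg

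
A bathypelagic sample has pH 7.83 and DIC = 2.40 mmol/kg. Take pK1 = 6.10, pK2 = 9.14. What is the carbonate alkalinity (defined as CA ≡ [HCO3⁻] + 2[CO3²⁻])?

CA = 2.47 mmol/kg

CA = [HCO3⁻] + 2[CO3²⁻] = (α₁ + 2α₂)·DIC
At pH 7.83: [H⁺]/K1 = 10^-1.73 = 0.018621, K2/[H⁺] = 10^-1.31 = 0.048978
α₁ = 1/(1 + 0.018621 + 0.048978) = 1/1.0676 = 0.9367; α₂ = α₁·K2/[H⁺] = 0.04588
α₁ + 2α₂ = 1.0284
CA = 1.0284 × 2.40 = 2.47 mmol/kg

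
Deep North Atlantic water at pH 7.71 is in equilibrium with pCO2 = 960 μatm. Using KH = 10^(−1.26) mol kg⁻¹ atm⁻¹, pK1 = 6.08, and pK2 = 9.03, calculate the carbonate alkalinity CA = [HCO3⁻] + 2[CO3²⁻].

CA = 2.47 mmol/kg

[CO2*] = KH · pCO2 = 10^(−1.26) × 960×10^-6 = 5.276×10^-5 mol/kg
α₀ = 1/(1 + K1/[H⁺] + K1K2/[H⁺]²) = 1/(1 + 10^+1.63 + 10^+0.31) = 0.02188
DIC = [CO2*]/α₀ = 5.276×10^-5 / 0.02188 = 2.411 mmol/kg
CA = (α₁ + 2α₂)·DIC = (0.9334 + 2×0.04468) × 2.411 = 2.47 mmol/kg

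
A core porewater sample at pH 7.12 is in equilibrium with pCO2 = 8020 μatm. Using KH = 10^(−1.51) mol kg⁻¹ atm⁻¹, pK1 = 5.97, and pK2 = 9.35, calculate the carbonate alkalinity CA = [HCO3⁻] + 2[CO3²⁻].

CA = 3.54 mmol/kg

[CO2*] = KH · pCO2 = 10^(−1.51) × 8020×10^-6 = 2.478×10^-4 mol/kg
α₀ = 1/(1 + K1/[H⁺] + K1K2/[H⁺]²) = 1/(1 + 10^+1.15 + 10^-1.08) = 0.06575
DIC = [CO2*]/α₀ = 2.478×10^-4 / 0.06575 = 3.769 mmol/kg
CA = (α₁ + 2α₂)·DIC = (0.9288 + 2×0.005469) × 3.769 = 3.54 mmol/kg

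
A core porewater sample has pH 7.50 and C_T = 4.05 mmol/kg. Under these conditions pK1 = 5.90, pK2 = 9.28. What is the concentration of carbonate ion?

[CO3²⁻] = 0.0645 mmol/kg

α₂ = 1 / (1 + [H⁺]/K2 + [H⁺]²/(K1K2)) = 1 / (1 + 10^+1.78 + 10^+0.18)
   = 1 / (1 + 60.256 + 1.5136) = 1/62.770 = 0.01593
[CO3²⁻] = α₂ × DIC = 0.01593 × 4.05 = 0.0645 mmol/kg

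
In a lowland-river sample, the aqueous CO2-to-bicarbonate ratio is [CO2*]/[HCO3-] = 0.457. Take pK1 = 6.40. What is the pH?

From K1 = [H⁺][HCO3-]/[CO2*]:  pH = pK1 − log₁₀([CO2*]/[HCO3-])
log₁₀(0.457) = -0.340
pH = 6.40 − (-0.340) = 6.74

pH = 6.74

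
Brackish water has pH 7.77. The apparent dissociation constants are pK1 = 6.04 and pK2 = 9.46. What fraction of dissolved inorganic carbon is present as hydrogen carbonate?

α₁ = 1 / (1 + [H⁺]/K1 + K2/[H⁺]) = 1 / (1 + 10^-1.73 + 10^-1.69)
   = 1 / (1 + 0.018621 + 0.020417) = 1/1.0390 = 0.9624

α₁ = 0.962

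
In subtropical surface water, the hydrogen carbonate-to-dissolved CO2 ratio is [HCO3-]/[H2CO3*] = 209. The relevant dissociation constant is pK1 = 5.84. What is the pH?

pH = 8.16

From K1 = [H⁺][HCO3-]/[H2CO3*]:  pH = pK1 + log₁₀([HCO3-]/[H2CO3*])
log₁₀(209) = +2.320
pH = 5.84 + (+2.320) = 8.16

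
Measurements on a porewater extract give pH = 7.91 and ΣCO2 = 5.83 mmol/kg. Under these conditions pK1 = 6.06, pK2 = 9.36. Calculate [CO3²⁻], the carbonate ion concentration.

α₂ = 1 / (1 + [H⁺]/K2 + [H⁺]²/(K1K2)) = 1 / (1 + 10^+1.45 + 10^-0.40)
   = 1 / (1 + 28.184 + 0.39811) = 1/29.582 = 0.03380
[CO3²⁻] = α₂ × DIC = 0.03380 × 5.83 = 0.197 mmol/kg

[CO3²⁻] = 0.197 mmol/kg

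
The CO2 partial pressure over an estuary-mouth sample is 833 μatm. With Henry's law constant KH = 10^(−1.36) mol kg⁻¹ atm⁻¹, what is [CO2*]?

KH = 10^(−1.36) = 4.365×10^-2 mol kg⁻¹ atm⁻¹
[CO2*] = KH · pCO2 = 4.365×10^-2 × 833×10^-6 atm = 3.64×10^-5 mol/kg

[CO2*] = 36.4 μmol/kg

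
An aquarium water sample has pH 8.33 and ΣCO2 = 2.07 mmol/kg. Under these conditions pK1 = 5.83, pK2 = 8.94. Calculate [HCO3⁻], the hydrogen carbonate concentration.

[HCO3⁻] = 1.66 mmol/kg

α₁ = 1 / (1 + [H⁺]/K1 + K2/[H⁺]) = 1 / (1 + 10^-2.50 + 10^-0.61)
   = 1 / (1 + 0.0031623 + 0.24547) = 1/1.2486 = 0.8009
[HCO3⁻] = α₁ × DIC = 0.8009 × 2.07 = 1.66 mmol/kg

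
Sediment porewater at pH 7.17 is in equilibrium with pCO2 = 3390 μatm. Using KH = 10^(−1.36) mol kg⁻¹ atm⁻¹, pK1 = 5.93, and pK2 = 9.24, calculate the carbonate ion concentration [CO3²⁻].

[CO3²⁻] = 0.0219 mmol/kg

[CO2*] = KH · pCO2 = 10^(−1.36) × 3390×10^-6 = 1.480×10^-4 mol/kg
α₀ = 1/(1 + K1/[H⁺] + K1K2/[H⁺]²) = 1/(1 + 10^+1.24 + 10^-0.83) = 0.05398
DIC = [CO2*]/α₀ = 1.480×10^-4 / 0.05398 = 2.741 mmol/kg
[CO3²⁻] = α₂·DIC; α₂ = 0.007984, so [CO3²⁻] = 0.007984 × 2.741 = 0.0219 mmol/kg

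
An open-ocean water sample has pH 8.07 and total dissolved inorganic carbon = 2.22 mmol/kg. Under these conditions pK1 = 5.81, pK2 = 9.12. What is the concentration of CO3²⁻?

α₂ = 1 / (1 + [H⁺]/K2 + [H⁺]²/(K1K2)) = 1 / (1 + 10^+1.05 + 10^-1.21)
   = 1 / (1 + 11.220 + 0.061660) = 1/12.282 = 0.08142
[CO3²⁻] = α₂ × DIC = 0.08142 × 2.22 = 0.181 mmol/kg

[CO3²⁻] = 0.181 mmol/kg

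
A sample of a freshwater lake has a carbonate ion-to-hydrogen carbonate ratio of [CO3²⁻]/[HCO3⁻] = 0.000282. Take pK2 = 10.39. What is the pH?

pH = 6.84

From K2 = [H⁺][CO3²⁻]/[HCO3⁻]:  pH = pK2 + log₁₀([CO3²⁻]/[HCO3⁻])
log₁₀(0.000282) = -3.550
pH = 10.39 + (-3.550) = 6.84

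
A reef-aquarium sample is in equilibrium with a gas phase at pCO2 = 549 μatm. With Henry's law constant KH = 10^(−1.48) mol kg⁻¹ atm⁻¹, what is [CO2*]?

KH = 10^(−1.48) = 3.311×10^-2 mol kg⁻¹ atm⁻¹
[CO2*] = KH · pCO2 = 3.311×10^-2 × 549×10^-6 atm = 1.82×10^-5 mol/kg

[CO2*] = 18.2 μmol/kg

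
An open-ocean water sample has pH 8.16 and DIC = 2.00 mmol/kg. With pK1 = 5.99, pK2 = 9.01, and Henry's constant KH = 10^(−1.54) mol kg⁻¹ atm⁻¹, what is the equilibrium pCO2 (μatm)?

pCO2 = 408 μatm

α₀ = 1 / (1 + K1/[H⁺] + K1K2/[H⁺]²) = 1 / (1 + 10^+2.17 + 10^+1.32)
   = 1 / (1 + 147.91 + 20.893) = 1/169.80 = 0.005889
[CO2*] = α₀ × DIC = 0.005889 × 2.00 = 0.01178 mmol/kg = 11.78 μmol/kg
pCO2 = [CO2*]/KH = 1.178×10^-5 / 2.884×10^-2 = 408 μatm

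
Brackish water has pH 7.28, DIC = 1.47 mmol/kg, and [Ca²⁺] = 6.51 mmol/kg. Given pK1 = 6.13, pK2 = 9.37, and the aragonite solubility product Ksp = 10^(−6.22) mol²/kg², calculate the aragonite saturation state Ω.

α₂ = 1 / (1 + [H⁺]/K2 + [H⁺]²/(K1K2)) = 1 / (1 + 10^+2.09 + 10^+0.94)
   = 1 / (1 + 123.03 + 8.7096) = 1/132.74 = 0.007534
[CO3²⁻] = α₂ × DIC = 0.007534 × 1.47 = 0.01107 mmol/kg = 11.07 μmol/kg
Ksp = 10^(−6.22) = 6.026×10^-7
Ω = [Ca²⁺][CO3²⁻]/Ksp = (6.51×10^-3)(1.107×10^-5) / 6.026×10^-7 = 0.120

Ω = 0.120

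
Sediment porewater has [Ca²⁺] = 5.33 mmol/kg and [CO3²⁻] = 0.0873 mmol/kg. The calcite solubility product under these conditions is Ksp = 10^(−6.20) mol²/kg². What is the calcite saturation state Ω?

Ω = 0.737

Ksp = 10^(−6.20) = 6.310×10^-7
Ω = [Ca²⁺][CO3²⁻]/Ksp = (5.33×10^-3)(0.0873×10^-3) / 6.310×10^-7 = 0.737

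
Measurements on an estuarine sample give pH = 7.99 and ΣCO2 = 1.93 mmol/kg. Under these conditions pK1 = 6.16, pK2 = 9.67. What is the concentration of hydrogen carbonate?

[HCO3⁻] = 1.86 mmol/kg

α₁ = 1 / (1 + [H⁺]/K1 + K2/[H⁺]) = 1 / (1 + 10^-1.83 + 10^-1.68)
   = 1 / (1 + 0.014791 + 0.020893) = 1/1.0357 = 0.9655
[HCO3⁻] = α₁ × DIC = 0.9655 × 1.93 = 1.86 mmol/kg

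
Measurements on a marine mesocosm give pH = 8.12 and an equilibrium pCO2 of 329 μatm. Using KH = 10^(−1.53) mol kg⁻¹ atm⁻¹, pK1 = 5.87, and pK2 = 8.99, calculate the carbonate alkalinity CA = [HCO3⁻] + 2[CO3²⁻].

[CO2*] = KH · pCO2 = 10^(−1.53) × 329×10^-6 = 9.709×10^-6 mol/kg
α₀ = 1/(1 + K1/[H⁺] + K1K2/[H⁺]²) = 1/(1 + 10^+2.25 + 10^+1.38) = 0.004931
DIC = [CO2*]/α₀ = 9.709×10^-6 / 0.004931 = 1.969 mmol/kg
CA = (α₁ + 2α₂)·DIC = (0.8768 + 2×0.1183) × 1.969 = 2.19 mmol/kg

CA = 2.19 mmol/kg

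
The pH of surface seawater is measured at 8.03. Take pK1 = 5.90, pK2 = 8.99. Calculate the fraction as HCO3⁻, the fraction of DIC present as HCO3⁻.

α₁ = 0.895

α₁ = 1 / (1 + [H⁺]/K1 + K2/[H⁺]) = 1 / (1 + 10^-2.13 + 10^-0.96)
   = 1 / (1 + 0.0074131 + 0.10965) = 1/1.1171 = 0.8952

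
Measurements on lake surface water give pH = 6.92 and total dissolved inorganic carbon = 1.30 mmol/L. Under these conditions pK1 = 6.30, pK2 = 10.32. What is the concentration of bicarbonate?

α₁ = 1 / (1 + [H⁺]/K1 + K2/[H⁺]) = 1 / (1 + 10^-0.62 + 10^-3.40)
   = 1 / (1 + 0.23988 + 0.00039811) = 1/1.2403 = 0.8063
[HCO3⁻] = α₁ × DIC = 0.8063 × 1.30 = 1.05 mmol/L

[HCO3⁻] = 1.05 mmol/L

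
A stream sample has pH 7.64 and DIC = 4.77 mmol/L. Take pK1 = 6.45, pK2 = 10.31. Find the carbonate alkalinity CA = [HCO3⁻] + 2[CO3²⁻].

CA = 4.49 mmol/L

CA = [HCO3⁻] + 2[CO3²⁻] = (α₁ + 2α₂)·DIC
At pH 7.64: [H⁺]/K1 = 10^-1.19 = 0.064565, K2/[H⁺] = 10^-2.67 = 0.0021380
α₁ = 1/(1 + 0.064565 + 0.0021380) = 1/1.0667 = 0.9375; α₂ = α₁·K2/[H⁺] = 0.002004
α₁ + 2α₂ = 0.9415
CA = 0.9415 × 4.77 = 4.49 mmol/L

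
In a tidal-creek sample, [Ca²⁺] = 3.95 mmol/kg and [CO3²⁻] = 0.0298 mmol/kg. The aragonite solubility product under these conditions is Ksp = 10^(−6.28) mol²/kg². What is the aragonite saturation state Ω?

Ksp = 10^(−6.28) = 5.248×10^-7
Ω = [Ca²⁺][CO3²⁻]/Ksp = (3.95×10^-3)(0.0298×10^-3) / 5.248×10^-7 = 0.224

Ω = 0.224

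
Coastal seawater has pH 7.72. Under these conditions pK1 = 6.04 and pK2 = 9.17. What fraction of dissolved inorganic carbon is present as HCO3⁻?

α₁ = 0.947

α₁ = 1 / (1 + [H⁺]/K1 + K2/[H⁺]) = 1 / (1 + 10^-1.68 + 10^-1.45)
   = 1 / (1 + 0.020893 + 0.035481) = 1/1.0564 = 0.9466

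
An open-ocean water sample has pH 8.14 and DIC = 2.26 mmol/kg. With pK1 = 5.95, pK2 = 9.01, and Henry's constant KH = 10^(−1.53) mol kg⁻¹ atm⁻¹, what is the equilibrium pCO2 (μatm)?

pCO2 = 433 μatm

α₀ = 1 / (1 + K1/[H⁺] + K1K2/[H⁺]²) = 1 / (1 + 10^+2.19 + 10^+1.32)
   = 1 / (1 + 154.88 + 20.893) = 1/176.77 = 0.005657
[CO2*] = α₀ × DIC = 0.005657 × 2.26 = 0.01278 mmol/kg = 12.78 μmol/kg
pCO2 = [CO2*]/KH = 1.278×10^-5 / 2.951×10^-2 = 433 μatm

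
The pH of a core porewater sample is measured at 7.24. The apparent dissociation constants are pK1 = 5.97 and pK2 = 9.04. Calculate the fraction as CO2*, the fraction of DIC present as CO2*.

α₀ = 0.0502

α₀ = 1 / (1 + K1/[H⁺] + K1K2/[H⁺]²) = 1 / (1 + 10^+1.27 + 10^-0.53)
   = 1 / (1 + 18.621 + 0.29512) = 1/19.916 = 0.05021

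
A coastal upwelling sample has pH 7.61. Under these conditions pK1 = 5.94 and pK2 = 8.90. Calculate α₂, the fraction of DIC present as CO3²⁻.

α₂ = 1 / (1 + [H⁺]/K2 + [H⁺]²/(K1K2)) = 1 / (1 + 10^+1.29 + 10^-0.38)
   = 1 / (1 + 19.498 + 0.41687) = 1/20.915 = 0.04781

α₂ = 0.0478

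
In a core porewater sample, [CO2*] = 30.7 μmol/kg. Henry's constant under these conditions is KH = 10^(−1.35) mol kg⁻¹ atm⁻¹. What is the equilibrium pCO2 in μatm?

pCO2 = 687 μatm

KH = 10^(−1.35) = 4.467×10^-2 mol kg⁻¹ atm⁻¹
pCO2 = [CO2*]/KH = 30.7×10^-6 / 4.467×10^-2 = 6.87×10^-4 atm = 687 μatm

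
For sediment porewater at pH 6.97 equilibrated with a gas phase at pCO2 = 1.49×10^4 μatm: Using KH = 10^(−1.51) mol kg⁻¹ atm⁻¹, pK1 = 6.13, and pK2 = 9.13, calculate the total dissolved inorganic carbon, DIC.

[CO2*] = KH · pCO2 = 10^(−1.51) × 1.49×10^4×10^-6 = 4.605×10^-4 mol/kg
α₀ = 1/(1 + K1/[H⁺] + K1K2/[H⁺]²) = 1/(1 + 10^+0.84 + 10^-1.32) = 0.1255
DIC = [CO2*]/α₀ = 4.605×10^-4 / 0.1255 = 3.67 mmol/kg

DIC = 3.67 mmol/kg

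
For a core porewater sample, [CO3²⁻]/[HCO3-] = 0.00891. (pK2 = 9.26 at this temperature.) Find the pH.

pH = 7.21

From K2 = [H⁺][CO3²⁻]/[HCO3-]:  pH = pK2 + log₁₀([CO3²⁻]/[HCO3-])
log₁₀(0.00891) = -2.050
pH = 9.26 + (-2.050) = 7.21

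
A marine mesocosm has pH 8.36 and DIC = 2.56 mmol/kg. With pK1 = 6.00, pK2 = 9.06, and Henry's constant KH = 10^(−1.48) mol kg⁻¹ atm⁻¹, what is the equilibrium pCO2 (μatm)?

pCO2 = 280 μatm

α₀ = 1 / (1 + K1/[H⁺] + K1K2/[H⁺]²) = 1 / (1 + 10^+2.36 + 10^+1.66)
   = 1 / (1 + 229.09 + 45.709) = 1/275.80 = 0.003626
[CO2*] = α₀ × DIC = 0.003626 × 2.56 = 0.009282 mmol/kg = 9.282 μmol/kg
pCO2 = [CO2*]/KH = 9.282×10^-6 / 3.311×10^-2 = 280 μatm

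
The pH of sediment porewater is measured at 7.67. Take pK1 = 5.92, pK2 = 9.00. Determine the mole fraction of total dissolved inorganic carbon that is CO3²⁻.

α₂ = 0.0439

α₂ = 1 / (1 + [H⁺]/K2 + [H⁺]²/(K1K2)) = 1 / (1 + 10^+1.33 + 10^-0.42)
   = 1 / (1 + 21.380 + 0.38019) = 1/22.760 = 0.04394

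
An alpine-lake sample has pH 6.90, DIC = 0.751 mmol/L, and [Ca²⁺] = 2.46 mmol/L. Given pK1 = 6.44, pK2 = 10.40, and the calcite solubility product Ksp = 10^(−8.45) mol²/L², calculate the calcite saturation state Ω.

α₂ = 1 / (1 + [H⁺]/K2 + [H⁺]²/(K1K2)) = 1 / (1 + 10^+3.50 + 10^+3.04)
   = 1 / (1 + 3162.3 + 1096.5) = 1/4259.8 = 0.0002348
[CO3²⁻] = α₂ × DIC = 0.0002348 × 0.751 = 0.0001763 mmol/L = 0.1763 μmol/L
Ksp = 10^(−8.45) = 3.548×10^-9
Ω = [Ca²⁺][CO3²⁻]/Ksp = (2.46×10^-3)(1.763×10^-7) / 3.548×10^-9 = 0.122

Ω = 0.122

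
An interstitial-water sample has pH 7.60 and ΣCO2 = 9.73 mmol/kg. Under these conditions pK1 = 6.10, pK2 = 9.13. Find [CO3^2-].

[CO3²⁻] = 0.271 mmol/kg

α₂ = 1 / (1 + [H⁺]/K2 + [H⁺]²/(K1K2)) = 1 / (1 + 10^+1.53 + 10^+0.03)
   = 1 / (1 + 33.884 + 1.0715) = 1/35.956 = 0.02781
[CO3²⁻] = α₂ × DIC = 0.02781 × 9.73 = 0.271 mmol/kg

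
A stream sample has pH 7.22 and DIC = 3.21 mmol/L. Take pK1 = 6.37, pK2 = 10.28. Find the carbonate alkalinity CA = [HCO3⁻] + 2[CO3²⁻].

CA = 2.82 mmol/L

CA = [HCO3⁻] + 2[CO3²⁻] = (α₁ + 2α₂)·DIC
At pH 7.22: [H⁺]/K1 = 10^-0.85 = 0.14125, K2/[H⁺] = 10^-3.06 = 0.00087096
α₁ = 1/(1 + 0.14125 + 0.00087096) = 1/1.1421 = 0.8756; α₂ = α₁·K2/[H⁺] = 0.0007626
α₁ + 2α₂ = 0.8771
CA = 0.8771 × 3.21 = 2.82 mmol/L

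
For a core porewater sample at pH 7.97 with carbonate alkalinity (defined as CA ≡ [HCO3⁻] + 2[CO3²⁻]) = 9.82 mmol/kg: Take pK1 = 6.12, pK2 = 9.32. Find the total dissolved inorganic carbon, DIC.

CA = [HCO3⁻] + 2[CO3²⁻] = (α₁ + 2α₂)·DIC
At pH 7.97: [H⁺]/K1 = 10^-1.85 = 0.014125, K2/[H⁺] = 10^-1.35 = 0.044668
α₁ = 1/(1 + 0.014125 + 0.044668) = 1/1.0588 = 0.9445; α₂ = α₁·K2/[H⁺] = 0.04219
α₁ + 2α₂ = 1.0288
DIC = CA / (α₁ + 2α₂) = 9.82 / 1.0288 = 9.54 mmol/kg

DIC = 9.54 mmol/kg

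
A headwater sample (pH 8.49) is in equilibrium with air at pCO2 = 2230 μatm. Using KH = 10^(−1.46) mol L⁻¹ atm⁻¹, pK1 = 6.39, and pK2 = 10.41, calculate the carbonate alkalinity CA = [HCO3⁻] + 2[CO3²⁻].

[CO2*] = KH · pCO2 = 10^(−1.46) × 2230×10^-6 = 7.732×10^-5 mol/L
α₀ = 1/(1 + K1/[H⁺] + K1K2/[H⁺]²) = 1/(1 + 10^+2.10 + 10^+0.18) = 0.007788
DIC = [CO2*]/α₀ = 7.732×10^-5 / 0.007788 = 9.929 mmol/L
CA = (α₁ + 2α₂)·DIC = (0.9804 + 2×0.01179) × 9.929 = 9.97 mmol/L

CA = 9.97 mmol/L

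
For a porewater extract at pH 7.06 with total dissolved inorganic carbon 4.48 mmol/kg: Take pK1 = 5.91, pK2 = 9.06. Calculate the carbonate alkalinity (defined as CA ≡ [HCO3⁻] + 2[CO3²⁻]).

CA = [HCO3⁻] + 2[CO3²⁻] = (α₁ + 2α₂)·DIC
At pH 7.06: [H⁺]/K1 = 10^-1.15 = 0.070795, K2/[H⁺] = 10^-2.00 = 0.010000
α₁ = 1/(1 + 0.070795 + 0.010000) = 1/1.0808 = 0.9252; α₂ = α₁·K2/[H⁺] = 0.009252
α₁ + 2α₂ = 0.9438
CA = 0.9438 × 4.48 = 4.23 mmol/kg

CA = 4.23 mmol/kg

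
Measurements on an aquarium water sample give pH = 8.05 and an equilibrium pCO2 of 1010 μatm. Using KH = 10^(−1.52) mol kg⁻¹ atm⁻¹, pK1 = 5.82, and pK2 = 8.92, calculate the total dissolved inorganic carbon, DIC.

[CO2*] = KH · pCO2 = 10^(−1.52) × 1010×10^-6 = 3.050×10^-5 mol/kg
α₀ = 1/(1 + K1/[H⁺] + K1K2/[H⁺]²) = 1/(1 + 10^+2.23 + 10^+1.36) = 0.005162
DIC = [CO2*]/α₀ = 3.050×10^-5 / 0.005162 = 5.91 mmol/kg

DIC = 5.91 mmol/kg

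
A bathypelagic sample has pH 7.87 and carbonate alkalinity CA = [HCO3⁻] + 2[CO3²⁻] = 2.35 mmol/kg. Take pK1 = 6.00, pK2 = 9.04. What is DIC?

DIC = 2.24 mmol/kg

CA = [HCO3⁻] + 2[CO3²⁻] = (α₁ + 2α₂)·DIC
At pH 7.87: [H⁺]/K1 = 10^-1.87 = 0.013490, K2/[H⁺] = 10^-1.17 = 0.067608
α₁ = 1/(1 + 0.013490 + 0.067608) = 1/1.0811 = 0.9250; α₂ = α₁·K2/[H⁺] = 0.06254
α₁ + 2α₂ = 1.0501
DIC = CA / (α₁ + 2α₂) = 2.35 / 1.0501 = 2.24 mmol/kg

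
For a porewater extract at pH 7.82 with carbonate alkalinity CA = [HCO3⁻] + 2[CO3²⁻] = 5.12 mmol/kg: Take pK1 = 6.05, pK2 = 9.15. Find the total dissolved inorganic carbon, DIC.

CA = [HCO3⁻] + 2[CO3²⁻] = (α₁ + 2α₂)·DIC
At pH 7.82: [H⁺]/K1 = 10^-1.77 = 0.016982, K2/[H⁺] = 10^-1.33 = 0.046774
α₁ = 1/(1 + 0.016982 + 0.046774) = 1/1.0638 = 0.9401; α₂ = α₁·K2/[H⁺] = 0.04397
α₁ + 2α₂ = 1.0280
DIC = CA / (α₁ + 2α₂) = 5.12 / 1.0280 = 4.98 mmol/kg

DIC = 4.98 mmol/kg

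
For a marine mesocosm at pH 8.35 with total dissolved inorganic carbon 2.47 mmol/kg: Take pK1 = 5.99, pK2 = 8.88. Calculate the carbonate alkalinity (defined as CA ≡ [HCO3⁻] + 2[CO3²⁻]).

CA = 3.02 mmol/kg

CA = [HCO3⁻] + 2[CO3²⁻] = (α₁ + 2α₂)·DIC
At pH 8.35: [H⁺]/K1 = 10^-2.36 = 0.0043652, K2/[H⁺] = 10^-0.53 = 0.29512
α₁ = 1/(1 + 0.0043652 + 0.29512) = 1/1.2995 = 0.7695; α₂ = α₁·K2/[H⁺] = 0.2271
α₁ + 2α₂ = 1.2237
CA = 1.2237 × 2.47 = 3.02 mmol/kg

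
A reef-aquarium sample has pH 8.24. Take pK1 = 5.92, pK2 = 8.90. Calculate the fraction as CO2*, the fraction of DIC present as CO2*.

α₀ = 1 / (1 + K1/[H⁺] + K1K2/[H⁺]²) = 1 / (1 + 10^+2.32 + 10^+1.66)
   = 1 / (1 + 208.93 + 45.709) = 1/255.64 = 0.003912

α₀ = 0.00391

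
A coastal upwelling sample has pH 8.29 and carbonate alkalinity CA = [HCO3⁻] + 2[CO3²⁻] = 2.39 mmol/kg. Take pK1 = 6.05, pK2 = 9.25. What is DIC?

DIC = 2.19 mmol/kg

CA = [HCO3⁻] + 2[CO3²⁻] = (α₁ + 2α₂)·DIC
At pH 8.29: [H⁺]/K1 = 10^-2.24 = 0.0057544, K2/[H⁺] = 10^-0.96 = 0.10965
α₁ = 1/(1 + 0.0057544 + 0.10965) = 1/1.1154 = 0.8965; α₂ = α₁·K2/[H⁺] = 0.09830
α₁ + 2α₂ = 1.0931
DIC = CA / (α₁ + 2α₂) = 2.39 / 1.0931 = 2.19 mmol/kg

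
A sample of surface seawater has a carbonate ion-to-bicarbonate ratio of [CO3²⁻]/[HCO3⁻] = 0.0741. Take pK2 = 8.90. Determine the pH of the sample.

From K2 = [H⁺][CO3²⁻]/[HCO3⁻]:  pH = pK2 + log₁₀([CO3²⁻]/[HCO3⁻])
log₁₀(0.0741) = -1.130
pH = 8.90 + (-1.130) = 7.77

pH = 7.77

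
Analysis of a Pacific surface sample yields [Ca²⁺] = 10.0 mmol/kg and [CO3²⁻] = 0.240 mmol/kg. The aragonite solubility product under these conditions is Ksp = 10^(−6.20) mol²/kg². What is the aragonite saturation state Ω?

Ω = 3.80

Ksp = 10^(−6.20) = 6.310×10^-7
Ω = [Ca²⁺][CO3²⁻]/Ksp = (10.0×10^-3)(0.240×10^-3) / 6.310×10^-7 = 3.80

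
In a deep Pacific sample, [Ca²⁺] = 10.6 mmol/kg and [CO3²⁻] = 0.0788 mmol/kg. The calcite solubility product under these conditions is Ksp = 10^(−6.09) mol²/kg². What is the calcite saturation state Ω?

Ω = 1.03

Ksp = 10^(−6.09) = 8.128×10^-7
Ω = [Ca²⁺][CO3²⁻]/Ksp = (10.6×10^-3)(0.0788×10^-3) / 8.128×10^-7 = 1.03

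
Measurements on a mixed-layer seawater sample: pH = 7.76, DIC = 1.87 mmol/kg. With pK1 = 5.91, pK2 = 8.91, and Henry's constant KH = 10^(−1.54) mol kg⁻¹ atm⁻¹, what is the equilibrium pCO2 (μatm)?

pCO2 = 844 μatm

α₀ = 1 / (1 + K1/[H⁺] + K1K2/[H⁺]²) = 1 / (1 + 10^+1.85 + 10^+0.70)
   = 1 / (1 + 70.795 + 5.0119) = 1/76.806 = 0.01302
[CO2*] = α₀ × DIC = 0.01302 × 1.87 = 0.02435 mmol/kg
pCO2 = [CO2*]/KH = 2.435×10^-5 / 2.884×10^-2 = 844 μatm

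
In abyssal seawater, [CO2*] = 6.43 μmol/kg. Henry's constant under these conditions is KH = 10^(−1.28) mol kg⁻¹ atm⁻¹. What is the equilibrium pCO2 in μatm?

pCO2 = 123 μatm

KH = 10^(−1.28) = 5.248×10^-2 mol kg⁻¹ atm⁻¹
pCO2 = [CO2*]/KH = 6.43×10^-6 / 5.248×10^-2 = 1.23×10^-4 atm = 123 μatm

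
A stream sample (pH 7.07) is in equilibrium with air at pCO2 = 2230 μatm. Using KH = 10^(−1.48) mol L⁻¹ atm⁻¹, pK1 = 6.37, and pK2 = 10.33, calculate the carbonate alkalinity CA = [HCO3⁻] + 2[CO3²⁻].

CA = 0.370 mmol/L

[CO2*] = KH · pCO2 = 10^(−1.48) × 2230×10^-6 = 7.384×10^-5 mol/L
α₀ = 1/(1 + K1/[H⁺] + K1K2/[H⁺]²) = 1/(1 + 10^+0.70 + 10^-2.56) = 0.1663
DIC = [CO2*]/α₀ = 7.384×10^-5 / 0.1663 = 0.4441 mmol/L
CA = (α₁ + 2α₂)·DIC = (0.8333 + 2×0.0004579) × 0.4441 = 0.370 mmol/L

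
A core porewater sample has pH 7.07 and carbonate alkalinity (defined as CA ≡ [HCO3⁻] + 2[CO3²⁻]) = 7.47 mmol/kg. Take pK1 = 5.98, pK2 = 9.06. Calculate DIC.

CA = [HCO3⁻] + 2[CO3²⁻] = (α₁ + 2α₂)·DIC
At pH 7.07: [H⁺]/K1 = 10^-1.09 = 0.081283, K2/[H⁺] = 10^-1.99 = 0.010233
α₁ = 1/(1 + 0.081283 + 0.010233) = 1/1.0915 = 0.9162; α₂ = α₁·K2/[H⁺] = 0.009375
α₁ + 2α₂ = 0.9349
DIC = CA / (α₁ + 2α₂) = 7.47 / 0.9349 = 7.99 mmol/kg

DIC = 7.99 mmol/kg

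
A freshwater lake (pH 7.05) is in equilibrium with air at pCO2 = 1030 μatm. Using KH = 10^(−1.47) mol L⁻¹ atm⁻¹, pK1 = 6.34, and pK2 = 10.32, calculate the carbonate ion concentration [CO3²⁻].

[CO3²⁻] = 0.0961 μmol/L

[CO2*] = KH · pCO2 = 10^(−1.47) × 1030×10^-6 = 3.490×10^-5 mol/L
α₀ = 1/(1 + K1/[H⁺] + K1K2/[H⁺]²) = 1/(1 + 10^+0.71 + 10^-2.56) = 0.1631
DIC = [CO2*]/α₀ = 3.490×10^-5 / 0.1631 = 0.2140 mmol/L
[CO3²⁻] = α₂·DIC; α₂ = 0.0004492, so [CO3²⁻] = 0.0004492 × 0.2140 = 9.61×10^-5 mmol/L = 0.0961 μmol/L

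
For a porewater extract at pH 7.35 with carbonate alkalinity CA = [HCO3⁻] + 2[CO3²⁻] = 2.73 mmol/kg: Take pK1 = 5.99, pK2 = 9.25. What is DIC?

CA = [HCO3⁻] + 2[CO3²⁻] = (α₁ + 2α₂)·DIC
At pH 7.35: [H⁺]/K1 = 10^-1.36 = 0.043652, K2/[H⁺] = 10^-1.90 = 0.012589
α₁ = 1/(1 + 0.043652 + 0.012589) = 1/1.0562 = 0.9468; α₂ = α₁·K2/[H⁺] = 0.01192
α₁ + 2α₂ = 0.9706
DIC = CA / (α₁ + 2α₂) = 2.73 / 0.9706 = 2.81 mmol/kg

DIC = 2.81 mmol/kg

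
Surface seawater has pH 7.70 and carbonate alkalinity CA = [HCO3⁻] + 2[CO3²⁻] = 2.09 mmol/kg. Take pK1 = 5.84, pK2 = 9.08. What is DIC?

DIC = 2.04 mmol/kg

CA = [HCO3⁻] + 2[CO3²⁻] = (α₁ + 2α₂)·DIC
At pH 7.70: [H⁺]/K1 = 10^-1.86 = 0.013804, K2/[H⁺] = 10^-1.38 = 0.041687
α₁ = 1/(1 + 0.013804 + 0.041687) = 1/1.0555 = 0.9474; α₂ = α₁·K2/[H⁺] = 0.03950
α₁ + 2α₂ = 1.0264
DIC = CA / (α₁ + 2α₂) = 2.09 / 1.0264 = 2.04 mmol/kg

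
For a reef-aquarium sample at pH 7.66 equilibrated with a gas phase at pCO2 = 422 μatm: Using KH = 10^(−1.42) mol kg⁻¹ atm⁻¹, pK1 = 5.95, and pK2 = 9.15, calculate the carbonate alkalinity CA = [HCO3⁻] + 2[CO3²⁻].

[CO2*] = KH · pCO2 = 10^(−1.42) × 422×10^-6 = 1.604×10^-5 mol/kg
α₀ = 1/(1 + K1/[H⁺] + K1K2/[H⁺]²) = 1/(1 + 10^+1.71 + 10^+0.22) = 0.01854
DIC = [CO2*]/α₀ = 1.604×10^-5 / 0.01854 = 0.8655 mmol/kg
CA = (α₁ + 2α₂)·DIC = (0.9507 + 2×0.03076) × 0.8655 = 0.876 mmol/kg

CA = 0.876 mmol/kg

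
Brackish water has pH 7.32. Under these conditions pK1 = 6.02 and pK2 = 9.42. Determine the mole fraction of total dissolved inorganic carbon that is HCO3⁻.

α₁ = 0.945

α₁ = 1 / (1 + [H⁺]/K1 + K2/[H⁺]) = 1 / (1 + 10^-1.30 + 10^-2.10)
   = 1 / (1 + 0.050119 + 0.0079433) = 1/1.0581 = 0.9451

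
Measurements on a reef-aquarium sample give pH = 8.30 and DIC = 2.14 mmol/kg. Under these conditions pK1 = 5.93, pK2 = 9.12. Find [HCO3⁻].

[HCO3⁻] = 1.85 mmol/kg

α₁ = 1 / (1 + [H⁺]/K1 + K2/[H⁺]) = 1 / (1 + 10^-2.37 + 10^-0.82)
   = 1 / (1 + 0.0042658 + 0.15136) = 1/1.1556 = 0.8653
[HCO3⁻] = α₁ × DIC = 0.8653 × 2.14 = 1.85 mmol/kg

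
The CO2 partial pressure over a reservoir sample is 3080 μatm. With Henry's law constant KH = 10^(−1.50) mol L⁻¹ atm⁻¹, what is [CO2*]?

KH = 10^(−1.50) = 3.162×10^-2 mol L⁻¹ atm⁻¹
[CO2*] = KH · pCO2 = 3.162×10^-2 × 3080×10^-6 atm = 9.74×10^-5 mol/L

[CO2*] = 97.4 μmol/L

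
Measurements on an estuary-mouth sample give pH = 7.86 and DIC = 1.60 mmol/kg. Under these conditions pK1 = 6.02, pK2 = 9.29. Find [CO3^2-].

α₂ = 1 / (1 + [H⁺]/K2 + [H⁺]²/(K1K2)) = 1 / (1 + 10^+1.43 + 10^-0.41)
   = 1 / (1 + 26.915 + 0.38905) = 1/28.304 = 0.03533
[CO3²⁻] = α₂ × DIC = 0.03533 × 1.60 = 0.0565 mmol/kg

[CO3²⁻] = 0.0565 mmol/kg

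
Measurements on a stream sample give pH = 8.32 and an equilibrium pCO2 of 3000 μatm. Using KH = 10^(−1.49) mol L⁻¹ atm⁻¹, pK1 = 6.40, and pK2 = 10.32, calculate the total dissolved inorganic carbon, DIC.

[CO2*] = KH · pCO2 = 10^(−1.49) × 3000×10^-6 = 9.708×10^-5 mol/L
α₀ = 1/(1 + K1/[H⁺] + K1K2/[H⁺]²) = 1/(1 + 10^+1.92 + 10^-0.08) = 0.01176
DIC = [CO2*]/α₀ = 9.708×10^-5 / 0.01176 = 8.25 mmol/L

DIC = 8.25 mmol/L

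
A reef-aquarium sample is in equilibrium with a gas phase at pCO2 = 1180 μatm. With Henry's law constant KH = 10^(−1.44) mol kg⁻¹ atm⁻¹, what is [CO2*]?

[CO2*] = 42.8 μmol/kg

KH = 10^(−1.44) = 3.631×10^-2 mol kg⁻¹ atm⁻¹
[CO2*] = KH · pCO2 = 3.631×10^-2 × 1180×10^-6 atm = 4.28×10^-5 mol/kg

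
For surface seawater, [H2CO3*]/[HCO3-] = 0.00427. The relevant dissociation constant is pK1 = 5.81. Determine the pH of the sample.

pH = 8.18

From K1 = [H⁺][HCO3-]/[H2CO3*]:  pH = pK1 − log₁₀([H2CO3*]/[HCO3-])
log₁₀(0.00427) = -2.370
pH = 5.81 − (-2.370) = 8.18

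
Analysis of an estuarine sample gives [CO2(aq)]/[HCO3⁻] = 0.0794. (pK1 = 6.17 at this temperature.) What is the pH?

pH = 7.27

From K1 = [H⁺][HCO3⁻]/[CO2(aq)]:  pH = pK1 − log₁₀([CO2(aq)]/[HCO3⁻])
log₁₀(0.0794) = -1.100
pH = 6.17 − (-1.100) = 7.27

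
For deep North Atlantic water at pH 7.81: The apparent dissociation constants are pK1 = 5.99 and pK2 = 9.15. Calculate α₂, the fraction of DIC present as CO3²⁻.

α₂ = 0.0431

α₂ = 1 / (1 + [H⁺]/K2 + [H⁺]²/(K1K2)) = 1 / (1 + 10^+1.34 + 10^-0.48)
   = 1 / (1 + 21.878 + 0.33113) = 1/23.209 = 0.04309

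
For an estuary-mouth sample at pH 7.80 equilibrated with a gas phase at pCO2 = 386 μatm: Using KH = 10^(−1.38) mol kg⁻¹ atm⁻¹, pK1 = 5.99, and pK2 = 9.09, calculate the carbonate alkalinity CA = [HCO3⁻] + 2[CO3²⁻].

[CO2*] = KH · pCO2 = 10^(−1.38) × 386×10^-6 = 1.609×10^-5 mol/kg
α₀ = 1/(1 + K1/[H⁺] + K1K2/[H⁺]²) = 1/(1 + 10^+1.81 + 10^+0.52) = 0.01452
DIC = [CO2*]/α₀ = 1.609×10^-5 / 0.01452 = 1.108 mmol/kg
CA = (α₁ + 2α₂)·DIC = (0.9374 + 2×0.04808) × 1.108 = 1.15 mmol/kg

CA = 1.15 mmol/kg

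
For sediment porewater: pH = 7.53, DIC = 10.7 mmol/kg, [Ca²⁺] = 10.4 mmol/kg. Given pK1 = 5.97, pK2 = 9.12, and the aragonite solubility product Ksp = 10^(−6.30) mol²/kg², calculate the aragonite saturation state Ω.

Ω = 5.42

α₂ = 1 / (1 + [H⁺]/K2 + [H⁺]²/(K1K2)) = 1 / (1 + 10^+1.59 + 10^+0.03)
   = 1 / (1 + 38.905 + 1.0715) = 1/40.976 = 0.02440
[CO3²⁻] = α₂ × DIC = 0.02440 × 10.7 = 0.2611 mmol/kg
Ksp = 10^(−6.30) = 5.012×10^-7
Ω = [Ca²⁺][CO3²⁻]/Ksp = (10.4×10^-3)(2.611×10^-4) / 5.012×10^-7 = 5.42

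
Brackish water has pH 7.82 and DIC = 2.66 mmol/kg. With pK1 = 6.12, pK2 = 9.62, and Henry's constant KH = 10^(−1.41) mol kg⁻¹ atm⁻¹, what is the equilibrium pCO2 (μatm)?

α₀ = 1 / (1 + K1/[H⁺] + K1K2/[H⁺]²) = 1 / (1 + 10^+1.70 + 10^-0.10)
   = 1 / (1 + 50.119 + 0.79433) = 1/51.913 = 0.01926
[CO2*] = α₀ × DIC = 0.01926 × 2.66 = 0.05124 mmol/kg
pCO2 = [CO2*]/KH = 5.124×10^-5 / 3.890×10^-2 = 1320 μatm

pCO2 = 1320 μatm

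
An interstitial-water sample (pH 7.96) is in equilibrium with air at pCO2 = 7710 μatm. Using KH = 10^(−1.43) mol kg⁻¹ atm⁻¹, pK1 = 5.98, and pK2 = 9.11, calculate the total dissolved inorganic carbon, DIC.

DIC = 29.6 mmol/kg

[CO2*] = KH · pCO2 = 10^(−1.43) × 7710×10^-6 = 2.865×10^-4 mol/kg
α₀ = 1/(1 + K1/[H⁺] + K1K2/[H⁺]²) = 1/(1 + 10^+1.98 + 10^+0.83) = 0.009684
DIC = [CO2*]/α₀ = 2.865×10^-4 / 0.009684 = 29.6 mmol/kg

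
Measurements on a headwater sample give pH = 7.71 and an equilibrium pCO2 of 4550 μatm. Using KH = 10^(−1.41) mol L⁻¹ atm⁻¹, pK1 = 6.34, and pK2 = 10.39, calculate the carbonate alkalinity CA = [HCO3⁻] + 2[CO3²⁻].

[CO2*] = KH · pCO2 = 10^(−1.41) × 4550×10^-6 = 1.770×10^-4 mol/L
α₀ = 1/(1 + K1/[H⁺] + K1K2/[H⁺]²) = 1/(1 + 10^+1.37 + 10^-1.31) = 0.04083
DIC = [CO2*]/α₀ = 1.770×10^-4 / 0.04083 = 4.335 mmol/L
CA = (α₁ + 2α₂)·DIC = (0.9572 + 2×0.002000) × 4.335 = 4.17 mmol/L

CA = 4.17 mmol/L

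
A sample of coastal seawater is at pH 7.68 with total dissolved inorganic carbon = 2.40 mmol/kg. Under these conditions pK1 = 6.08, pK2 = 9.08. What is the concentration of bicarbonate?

[HCO3⁻] = 2.25 mmol/kg

α₁ = 1 / (1 + [H⁺]/K1 + K2/[H⁺]) = 1 / (1 + 10^-1.60 + 10^-1.40)
   = 1 / (1 + 0.025119 + 0.039811) = 1/1.0649 = 0.9390
[HCO3⁻] = α₁ × DIC = 0.9390 × 2.40 = 2.25 mmol/kg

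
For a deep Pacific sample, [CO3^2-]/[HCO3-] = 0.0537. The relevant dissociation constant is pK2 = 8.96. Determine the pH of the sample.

From K2 = [H⁺][CO3^2-]/[HCO3-]:  pH = pK2 + log₁₀([CO3^2-]/[HCO3-])
log₁₀(0.0537) = -1.270
pH = 8.96 + (-1.270) = 7.69

pH = 7.69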